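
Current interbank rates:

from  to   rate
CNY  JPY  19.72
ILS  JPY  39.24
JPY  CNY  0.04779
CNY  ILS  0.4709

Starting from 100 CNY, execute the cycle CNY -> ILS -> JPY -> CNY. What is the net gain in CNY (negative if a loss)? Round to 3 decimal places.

-11.693

100 CNY × 0.4709 = 47.09 ILS
47.09 ILS × 39.24 = 1847.8116 JPY
1847.8116 JPY × 0.04779 = 88.306916364 CNY
Net change: 88.306916364 − 100 = -11.693083636 CNY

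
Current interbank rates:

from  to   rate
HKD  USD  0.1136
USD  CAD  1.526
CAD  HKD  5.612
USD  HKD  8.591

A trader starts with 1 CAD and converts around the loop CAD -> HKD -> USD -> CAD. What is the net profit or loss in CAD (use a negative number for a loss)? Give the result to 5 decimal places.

-0.02714

1 CAD × 5.612 = 5.612 HKD
5.612 HKD × 0.1136 = 0.6375232 USD
0.6375232 USD × 1.526 = 0.9728604032 CAD
Net change: 0.9728604032 − 1 = -0.0271395968 CAD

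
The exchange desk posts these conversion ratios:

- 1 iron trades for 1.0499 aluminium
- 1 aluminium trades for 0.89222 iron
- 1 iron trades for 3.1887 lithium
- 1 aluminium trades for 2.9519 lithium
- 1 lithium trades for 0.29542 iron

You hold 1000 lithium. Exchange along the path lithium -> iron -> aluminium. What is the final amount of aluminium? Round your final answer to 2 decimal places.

310.16

1000 lithium × 0.29542 = 295.42 iron
295.42 iron × 1.0499 = 310.161458 aluminium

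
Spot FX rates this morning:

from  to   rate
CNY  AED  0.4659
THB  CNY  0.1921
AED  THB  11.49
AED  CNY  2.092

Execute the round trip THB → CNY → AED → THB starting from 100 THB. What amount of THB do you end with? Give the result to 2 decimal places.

102.83

100 THB × 0.1921 = 19.21 CNY
19.21 CNY × 0.4659 = 8.949939 AED
8.949939 AED × 11.49 = 102.83479911 THB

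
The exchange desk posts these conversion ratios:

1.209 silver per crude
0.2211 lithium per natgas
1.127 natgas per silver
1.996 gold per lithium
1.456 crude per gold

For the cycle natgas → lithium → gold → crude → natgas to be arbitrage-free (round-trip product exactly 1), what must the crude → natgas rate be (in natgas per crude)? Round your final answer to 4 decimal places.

1.5563

Known legs of the cycle: 0.2211 × 1.996 × 1.456 = 0.6425555136
For no arbitrage the full-cycle product must be 1, so the missing rate is 1 / 0.6425555136 ≈ 1.556286.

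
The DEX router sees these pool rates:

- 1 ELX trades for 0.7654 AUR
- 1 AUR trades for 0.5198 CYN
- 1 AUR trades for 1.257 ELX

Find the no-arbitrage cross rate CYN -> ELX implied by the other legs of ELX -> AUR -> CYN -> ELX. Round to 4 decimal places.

Known legs of the cycle: 0.7654 × 0.5198 = 0.39785492
For no arbitrage the full-cycle product must be 1, so the missing rate is 1 / 0.39785492 ≈ 2.513479.

2.5135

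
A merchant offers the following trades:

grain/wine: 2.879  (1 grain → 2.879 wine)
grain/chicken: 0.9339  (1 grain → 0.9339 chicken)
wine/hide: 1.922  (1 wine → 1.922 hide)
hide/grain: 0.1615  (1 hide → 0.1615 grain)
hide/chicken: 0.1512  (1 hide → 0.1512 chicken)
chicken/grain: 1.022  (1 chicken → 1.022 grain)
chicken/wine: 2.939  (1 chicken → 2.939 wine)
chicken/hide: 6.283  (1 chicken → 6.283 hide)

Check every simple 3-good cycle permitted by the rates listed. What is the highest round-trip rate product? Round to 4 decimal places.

grain→chicken→hide→grain: 0.9339 × 6.283 × 0.1615 = 0.94763
grain→wine→hide→grain: 2.879 × 1.922 × 0.1615 = 0.89365
wine→hide→chicken→wine: 1.922 × 0.1512 × 2.939 = 0.85409
Maximum is grain→chicken→hide→grain at 0.9476; no arbitrage — every cycle loses value.

0.9476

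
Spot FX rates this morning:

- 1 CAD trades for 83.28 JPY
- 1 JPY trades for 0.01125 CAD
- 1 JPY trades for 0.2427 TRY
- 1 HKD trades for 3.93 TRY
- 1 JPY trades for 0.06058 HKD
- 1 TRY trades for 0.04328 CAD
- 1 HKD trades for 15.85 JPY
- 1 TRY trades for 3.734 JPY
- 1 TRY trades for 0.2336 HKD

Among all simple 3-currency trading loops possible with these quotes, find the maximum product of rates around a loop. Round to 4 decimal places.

TRY→HKD→JPY→TRY: 0.2336 × 15.85 × 0.2427 = 0.89861
TRY→JPY→HKD→TRY: 3.734 × 0.06058 × 3.93 = 0.88899
TRY→CAD→JPY→TRY: 0.04328 × 83.28 × 0.2427 = 0.87478
Maximum is TRY→HKD→JPY→TRY at 0.8986; no arbitrage — every cycle loses value.

0.8986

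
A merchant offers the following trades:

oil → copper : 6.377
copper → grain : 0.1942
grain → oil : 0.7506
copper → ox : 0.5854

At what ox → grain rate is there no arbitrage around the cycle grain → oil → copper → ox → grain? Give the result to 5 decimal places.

Known legs of the cycle: 0.7506 × 6.377 × 0.5854 = 2.80206170748
For no arbitrage the full-cycle product must be 1, so the missing rate is 1 / 2.80206170748 ≈ 0.3568801.

0.35688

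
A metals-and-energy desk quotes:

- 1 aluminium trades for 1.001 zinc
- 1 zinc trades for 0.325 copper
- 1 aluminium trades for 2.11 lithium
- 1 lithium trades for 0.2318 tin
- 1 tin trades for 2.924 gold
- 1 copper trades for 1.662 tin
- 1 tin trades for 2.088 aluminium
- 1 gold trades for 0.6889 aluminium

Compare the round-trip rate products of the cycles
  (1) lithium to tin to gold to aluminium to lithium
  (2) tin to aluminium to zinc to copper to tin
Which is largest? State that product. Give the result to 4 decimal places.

(1) 0.2318 × 2.924 × 0.6889 × 2.11 = 0.98521
(2) 2.088 × 1.001 × 0.325 × 1.662 = 1.12896
Highest is cycle (2) at 1.1290 (>1, arbitrage).

1.1290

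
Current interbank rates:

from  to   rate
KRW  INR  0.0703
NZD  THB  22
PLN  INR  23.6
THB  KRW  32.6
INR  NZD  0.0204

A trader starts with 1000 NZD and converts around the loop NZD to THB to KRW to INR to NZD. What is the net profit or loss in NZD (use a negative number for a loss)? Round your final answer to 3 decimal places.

28.551

1000 NZD × 22 = 22000 THB
22000 THB × 32.6 = 717200 KRW
717200 KRW × 0.0703 = 50419.16 INR
50419.16 INR × 0.0204 = 1028.550864 NZD
Net change: 1028.550864 − 1000 = 28.550864 NZD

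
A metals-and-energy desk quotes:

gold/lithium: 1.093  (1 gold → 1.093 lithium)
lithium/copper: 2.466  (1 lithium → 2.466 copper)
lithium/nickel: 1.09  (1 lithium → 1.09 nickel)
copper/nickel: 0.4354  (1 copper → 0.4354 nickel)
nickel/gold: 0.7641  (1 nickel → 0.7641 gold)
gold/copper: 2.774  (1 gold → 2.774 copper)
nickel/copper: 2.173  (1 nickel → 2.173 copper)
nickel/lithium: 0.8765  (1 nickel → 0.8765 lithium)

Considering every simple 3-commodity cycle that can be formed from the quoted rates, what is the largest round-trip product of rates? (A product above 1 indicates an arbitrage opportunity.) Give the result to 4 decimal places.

lithium→copper→nickel→lithium: 2.466 × 0.4354 × 0.8765 = 0.94109
gold→copper→nickel→gold: 2.774 × 0.4354 × 0.7641 = 0.92288
lithium→nickel→gold→lithium: 1.09 × 0.7641 × 1.093 = 0.91033
Maximum is lithium→copper→nickel→lithium at 0.9411; no arbitrage — every cycle loses value.

0.9411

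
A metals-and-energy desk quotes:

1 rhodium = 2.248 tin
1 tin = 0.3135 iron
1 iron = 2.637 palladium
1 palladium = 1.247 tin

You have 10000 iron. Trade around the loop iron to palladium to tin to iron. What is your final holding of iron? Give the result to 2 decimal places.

10308.94

10000 iron × 2.637 = 26370 palladium
26370 palladium × 1.247 = 32883.39 tin
32883.39 tin × 0.3135 = 10308.942765 iron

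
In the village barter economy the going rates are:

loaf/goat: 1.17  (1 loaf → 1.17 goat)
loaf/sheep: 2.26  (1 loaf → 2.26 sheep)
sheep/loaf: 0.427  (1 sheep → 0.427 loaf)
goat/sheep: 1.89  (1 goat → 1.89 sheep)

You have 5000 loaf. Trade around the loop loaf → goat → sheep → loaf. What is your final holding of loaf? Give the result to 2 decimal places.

4721.13

5000 loaf × 1.17 = 5850 goat
5850 goat × 1.89 = 11056.5 sheep
11056.5 sheep × 0.427 = 4721.1255 loaf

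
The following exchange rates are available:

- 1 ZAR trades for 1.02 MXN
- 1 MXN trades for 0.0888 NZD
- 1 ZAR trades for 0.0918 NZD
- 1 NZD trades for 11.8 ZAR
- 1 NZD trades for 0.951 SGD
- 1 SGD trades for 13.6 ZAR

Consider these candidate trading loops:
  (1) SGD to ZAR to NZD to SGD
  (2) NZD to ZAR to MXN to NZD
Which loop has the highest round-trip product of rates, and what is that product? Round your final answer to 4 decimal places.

1.1873

(1) 13.6 × 0.0918 × 0.951 = 1.18730
(2) 11.8 × 1.02 × 0.0888 = 1.06880
Highest is cycle (1) at 1.1873 (>1, arbitrage).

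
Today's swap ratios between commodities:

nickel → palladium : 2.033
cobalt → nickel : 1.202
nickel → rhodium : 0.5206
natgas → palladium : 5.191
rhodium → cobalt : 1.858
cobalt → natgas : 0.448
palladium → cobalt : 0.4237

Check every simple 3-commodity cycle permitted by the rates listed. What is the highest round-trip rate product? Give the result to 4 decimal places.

rhodium→cobalt→nickel→rhodium: 1.858 × 1.202 × 0.5206 = 1.16266
palladium→cobalt→nickel→palladium: 0.4237 × 1.202 × 2.033 = 1.03538
natgas→palladium→cobalt→natgas: 5.191 × 0.4237 × 0.448 = 0.98534
Maximum is rhodium→cobalt→nickel→rhodium at 1.1627; arbitrage exists.

1.1627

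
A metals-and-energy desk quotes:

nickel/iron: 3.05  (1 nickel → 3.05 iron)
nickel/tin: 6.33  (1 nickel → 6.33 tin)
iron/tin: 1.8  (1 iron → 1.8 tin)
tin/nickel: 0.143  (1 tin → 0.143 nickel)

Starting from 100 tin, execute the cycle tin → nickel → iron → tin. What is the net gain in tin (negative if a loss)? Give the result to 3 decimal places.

-21.493

100 tin × 0.143 = 14.3 nickel
14.3 nickel × 3.05 = 43.615 iron
43.615 iron × 1.8 = 78.507 tin
Net change: 78.507 − 100 = -21.493 tin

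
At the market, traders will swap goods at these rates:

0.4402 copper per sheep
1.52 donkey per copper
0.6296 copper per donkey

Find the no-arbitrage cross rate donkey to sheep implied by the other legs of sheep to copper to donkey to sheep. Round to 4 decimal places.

1.4945

Known legs of the cycle: 0.4402 × 1.52 = 0.669104
For no arbitrage the full-cycle product must be 1, so the missing rate is 1 / 0.669104 ≈ 1.494536.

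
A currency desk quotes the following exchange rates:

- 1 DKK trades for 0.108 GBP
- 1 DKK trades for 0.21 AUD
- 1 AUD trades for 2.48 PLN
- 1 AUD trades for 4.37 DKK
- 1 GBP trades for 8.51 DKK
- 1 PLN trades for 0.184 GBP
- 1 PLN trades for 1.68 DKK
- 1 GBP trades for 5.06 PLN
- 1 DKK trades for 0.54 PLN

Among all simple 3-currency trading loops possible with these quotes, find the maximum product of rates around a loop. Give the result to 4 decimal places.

0.9181

GBP→PLN→DKK→GBP: 5.06 × 1.68 × 0.108 = 0.91809
AUD→PLN→DKK→AUD: 2.48 × 1.68 × 0.21 = 0.87494
GBP→DKK→PLN→GBP: 8.51 × 0.54 × 0.184 = 0.84555
Maximum is GBP→PLN→DKK→GBP at 0.9181; no arbitrage — every cycle loses value.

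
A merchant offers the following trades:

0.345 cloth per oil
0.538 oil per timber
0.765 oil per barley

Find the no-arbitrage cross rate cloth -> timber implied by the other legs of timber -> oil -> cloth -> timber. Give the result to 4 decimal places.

5.3876

Known legs of the cycle: 0.538 × 0.345 = 0.18561
For no arbitrage the full-cycle product must be 1, so the missing rate is 1 / 0.18561 ≈ 5.387641.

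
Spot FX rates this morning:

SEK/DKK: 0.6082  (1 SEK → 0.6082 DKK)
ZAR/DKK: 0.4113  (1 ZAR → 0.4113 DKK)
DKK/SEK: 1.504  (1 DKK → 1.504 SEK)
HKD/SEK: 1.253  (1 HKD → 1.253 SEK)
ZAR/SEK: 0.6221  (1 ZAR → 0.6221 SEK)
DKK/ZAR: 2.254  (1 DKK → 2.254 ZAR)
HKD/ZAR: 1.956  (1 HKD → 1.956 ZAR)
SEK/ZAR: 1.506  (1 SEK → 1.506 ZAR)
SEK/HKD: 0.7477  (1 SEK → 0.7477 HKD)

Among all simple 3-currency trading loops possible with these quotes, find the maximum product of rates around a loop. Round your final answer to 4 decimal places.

SEK→ZAR→DKK→SEK: 1.506 × 0.4113 × 1.504 = 0.93160
SEK→HKD→ZAR→SEK: 0.7477 × 1.956 × 0.6221 = 0.90982
SEK→DKK→ZAR→SEK: 0.6082 × 2.254 × 0.6221 = 0.85283
Maximum is SEK→ZAR→DKK→SEK at 0.9316; no arbitrage — every cycle loses value.

0.9316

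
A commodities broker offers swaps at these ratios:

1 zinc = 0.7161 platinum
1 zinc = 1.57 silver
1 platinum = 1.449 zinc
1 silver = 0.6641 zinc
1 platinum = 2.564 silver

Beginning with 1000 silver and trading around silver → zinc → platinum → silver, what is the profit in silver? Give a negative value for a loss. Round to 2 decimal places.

1000 silver × 0.6641 = 664.1 zinc
664.1 zinc × 0.7161 = 475.56201 platinum
475.56201 platinum × 2.564 = 1219.34099364 silver
Net change: 1219.34099364 − 1000 = 219.34099364 silver

219.34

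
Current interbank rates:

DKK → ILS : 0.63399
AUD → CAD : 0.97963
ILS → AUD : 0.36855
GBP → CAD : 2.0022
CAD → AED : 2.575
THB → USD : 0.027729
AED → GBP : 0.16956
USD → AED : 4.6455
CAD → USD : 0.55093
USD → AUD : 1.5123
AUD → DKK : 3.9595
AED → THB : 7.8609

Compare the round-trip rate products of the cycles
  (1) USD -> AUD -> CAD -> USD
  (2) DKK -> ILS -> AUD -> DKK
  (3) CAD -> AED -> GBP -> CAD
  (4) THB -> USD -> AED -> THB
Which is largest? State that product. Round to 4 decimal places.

(1) 1.5123 × 0.97963 × 0.55093 = 0.81620
(2) 0.63399 × 0.36855 × 3.9595 = 0.92516
(3) 2.575 × 0.16956 × 2.0022 = 0.87419
(4) 0.027729 × 4.6455 × 7.8609 = 1.01260
Highest is cycle (4) at 1.0126 (>1, arbitrage).

1.0126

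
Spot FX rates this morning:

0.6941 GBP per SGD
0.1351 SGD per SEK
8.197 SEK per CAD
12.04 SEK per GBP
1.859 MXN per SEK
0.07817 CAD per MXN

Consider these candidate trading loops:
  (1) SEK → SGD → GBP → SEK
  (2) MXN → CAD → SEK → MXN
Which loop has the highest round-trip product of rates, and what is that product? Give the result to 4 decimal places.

1.1912

(1) 0.1351 × 0.6941 × 12.04 = 1.12903
(2) 0.07817 × 8.197 × 1.859 = 1.19117
Highest is cycle (2) at 1.1912 (>1, arbitrage).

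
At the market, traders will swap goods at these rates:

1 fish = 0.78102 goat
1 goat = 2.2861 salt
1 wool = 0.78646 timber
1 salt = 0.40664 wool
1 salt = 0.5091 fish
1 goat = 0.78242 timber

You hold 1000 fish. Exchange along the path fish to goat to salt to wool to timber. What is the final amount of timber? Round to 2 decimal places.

1000 fish × 0.78102 = 781.02 goat
781.02 goat × 2.2861 = 1785.489822 salt
1785.489822 salt × 0.40664 = 726.05158121808 wool
726.05158121808 wool × 0.78646 = 571.0105265647711968 timber

571.01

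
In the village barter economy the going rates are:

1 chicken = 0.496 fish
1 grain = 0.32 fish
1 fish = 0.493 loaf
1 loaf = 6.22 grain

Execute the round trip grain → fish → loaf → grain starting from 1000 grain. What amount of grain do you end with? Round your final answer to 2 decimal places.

1000 grain × 0.32 = 320 fish
320 fish × 0.493 = 157.76 loaf
157.76 loaf × 6.22 = 981.2672 grain

981.27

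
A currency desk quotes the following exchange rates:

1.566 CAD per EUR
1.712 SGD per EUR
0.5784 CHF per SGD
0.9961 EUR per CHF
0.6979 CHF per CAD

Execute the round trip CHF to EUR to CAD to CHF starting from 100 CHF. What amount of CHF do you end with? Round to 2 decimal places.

100 CHF × 0.9961 = 99.61 EUR
99.61 EUR × 1.566 = 155.98926 CAD
155.98926 CAD × 0.6979 = 108.864904554 CHF

108.86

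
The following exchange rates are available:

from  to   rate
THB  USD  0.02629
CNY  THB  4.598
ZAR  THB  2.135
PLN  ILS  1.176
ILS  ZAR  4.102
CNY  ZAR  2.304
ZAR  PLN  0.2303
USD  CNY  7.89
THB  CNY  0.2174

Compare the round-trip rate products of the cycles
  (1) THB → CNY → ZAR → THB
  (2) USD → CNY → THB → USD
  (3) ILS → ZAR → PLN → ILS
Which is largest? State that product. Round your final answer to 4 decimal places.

(1) 0.2174 × 2.304 × 2.135 = 1.06940
(2) 7.89 × 4.598 × 0.02629 = 0.95375
(3) 4.102 × 0.2303 × 1.176 = 1.11096
Highest is cycle (3) at 1.1110 (>1, arbitrage).

1.1110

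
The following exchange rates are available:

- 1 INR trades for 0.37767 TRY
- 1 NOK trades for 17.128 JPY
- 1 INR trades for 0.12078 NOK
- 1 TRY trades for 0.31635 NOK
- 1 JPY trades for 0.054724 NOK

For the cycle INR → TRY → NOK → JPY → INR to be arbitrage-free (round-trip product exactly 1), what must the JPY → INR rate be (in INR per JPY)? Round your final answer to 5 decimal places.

0.48867

Known legs of the cycle: 0.37767 × 0.31635 × 17.128 = 2.046383292276
For no arbitrage the full-cycle product must be 1, so the missing rate is 1 / 2.046383292276 ≈ 0.4886670.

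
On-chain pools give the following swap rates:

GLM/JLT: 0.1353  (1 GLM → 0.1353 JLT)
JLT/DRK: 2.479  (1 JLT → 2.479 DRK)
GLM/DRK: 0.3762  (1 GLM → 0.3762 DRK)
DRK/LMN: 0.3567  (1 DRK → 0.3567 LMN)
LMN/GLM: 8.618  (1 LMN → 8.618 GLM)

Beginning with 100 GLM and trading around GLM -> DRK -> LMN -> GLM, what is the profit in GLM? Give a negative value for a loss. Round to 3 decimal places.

15.645

100 GLM × 0.3762 = 37.62 DRK
37.62 DRK × 0.3567 = 13.419054 LMN
13.419054 LMN × 8.618 = 115.645407372 GLM
Net change: 115.645407372 − 100 = 15.645407372 GLM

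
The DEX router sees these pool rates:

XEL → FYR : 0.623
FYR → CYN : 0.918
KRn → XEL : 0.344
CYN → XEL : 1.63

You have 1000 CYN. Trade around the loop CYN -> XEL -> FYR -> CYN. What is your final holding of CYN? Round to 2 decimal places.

932.22

1000 CYN × 1.63 = 1630 XEL
1630 XEL × 0.623 = 1015.49 FYR
1015.49 FYR × 0.918 = 932.21982 CYN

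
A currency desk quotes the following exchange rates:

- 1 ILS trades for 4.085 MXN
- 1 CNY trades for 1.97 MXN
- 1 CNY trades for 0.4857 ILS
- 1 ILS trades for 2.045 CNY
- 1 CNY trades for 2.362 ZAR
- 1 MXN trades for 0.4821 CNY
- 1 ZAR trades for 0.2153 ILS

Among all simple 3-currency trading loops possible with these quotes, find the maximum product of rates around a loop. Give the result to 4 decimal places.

1.0400

CNY→ZAR→ILS→CNY: 2.362 × 0.2153 × 2.045 = 1.03996
MXN→CNY→ILS→MXN: 0.4821 × 0.4857 × 4.085 = 0.95653
Maximum is CNY→ZAR→ILS→CNY at 1.0400; arbitrage exists.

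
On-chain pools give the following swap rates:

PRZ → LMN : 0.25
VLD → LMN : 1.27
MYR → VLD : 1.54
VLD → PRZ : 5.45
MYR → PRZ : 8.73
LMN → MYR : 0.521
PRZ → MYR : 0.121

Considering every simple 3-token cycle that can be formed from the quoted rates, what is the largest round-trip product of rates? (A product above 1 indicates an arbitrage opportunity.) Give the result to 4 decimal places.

PRZ→LMN→MYR→PRZ: 0.25 × 0.521 × 8.73 = 1.13708
MYR→VLD→LMN→MYR: 1.54 × 1.27 × 0.521 = 1.01897
PRZ→MYR→VLD→PRZ: 0.121 × 1.54 × 5.45 = 1.01555
Maximum is PRZ→LMN→MYR→PRZ at 1.1371; arbitrage exists.

1.1371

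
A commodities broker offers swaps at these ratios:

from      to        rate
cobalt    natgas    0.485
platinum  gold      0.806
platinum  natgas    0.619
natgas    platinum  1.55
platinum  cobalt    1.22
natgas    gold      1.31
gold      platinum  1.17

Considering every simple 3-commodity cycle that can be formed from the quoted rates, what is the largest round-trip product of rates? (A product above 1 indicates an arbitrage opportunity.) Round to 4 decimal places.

0.9487

platinum→natgas→gold→platinum: 0.619 × 1.31 × 1.17 = 0.94874
cobalt→natgas→platinum→cobalt: 0.485 × 1.55 × 1.22 = 0.91714
Maximum is platinum→natgas→gold→platinum at 0.9487; no arbitrage — every cycle loses value.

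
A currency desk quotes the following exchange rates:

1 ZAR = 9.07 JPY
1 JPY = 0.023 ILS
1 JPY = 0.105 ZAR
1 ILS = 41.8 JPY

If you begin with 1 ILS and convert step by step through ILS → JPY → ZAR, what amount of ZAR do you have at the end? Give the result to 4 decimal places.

4.3890

1 ILS × 41.8 = 41.8 JPY
41.8 JPY × 0.105 = 4.389 ZAR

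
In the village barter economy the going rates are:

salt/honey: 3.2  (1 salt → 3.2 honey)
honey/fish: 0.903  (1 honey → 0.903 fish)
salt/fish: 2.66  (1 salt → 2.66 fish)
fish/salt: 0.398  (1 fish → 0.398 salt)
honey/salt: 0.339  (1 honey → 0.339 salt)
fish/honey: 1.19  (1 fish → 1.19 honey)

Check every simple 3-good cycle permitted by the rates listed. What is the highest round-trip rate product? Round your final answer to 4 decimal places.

1.1501

salt→honey→fish→salt: 3.2 × 0.903 × 0.398 = 1.15006
salt→fish→honey→salt: 2.66 × 1.19 × 0.339 = 1.07307
Maximum is salt→honey→fish→salt at 1.1501; arbitrage exists.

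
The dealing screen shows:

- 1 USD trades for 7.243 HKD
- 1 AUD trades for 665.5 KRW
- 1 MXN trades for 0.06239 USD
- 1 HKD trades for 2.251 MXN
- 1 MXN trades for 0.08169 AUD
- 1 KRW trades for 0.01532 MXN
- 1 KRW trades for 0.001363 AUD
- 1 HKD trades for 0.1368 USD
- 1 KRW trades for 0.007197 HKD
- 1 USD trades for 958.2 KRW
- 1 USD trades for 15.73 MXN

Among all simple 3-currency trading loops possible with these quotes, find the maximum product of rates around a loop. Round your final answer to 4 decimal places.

1.0172

HKD→MXN→USD→HKD: 2.251 × 0.06239 × 7.243 = 1.01721
HKD→USD→KRW→HKD: 0.1368 × 958.2 × 0.007197 = 0.94340
USD→KRW→MXN→USD: 958.2 × 0.01532 × 0.06239 = 0.91586
AUD→KRW→MXN→AUD: 665.5 × 0.01532 × 0.08169 = 0.83287
Maximum is HKD→MXN→USD→HKD at 1.0172; arbitrage exists.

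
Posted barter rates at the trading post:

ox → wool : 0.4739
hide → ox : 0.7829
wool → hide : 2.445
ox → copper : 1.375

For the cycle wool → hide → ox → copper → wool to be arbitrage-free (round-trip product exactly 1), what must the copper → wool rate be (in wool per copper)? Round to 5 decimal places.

Known legs of the cycle: 2.445 × 0.7829 × 1.375 = 2.6320119375
For no arbitrage the full-cycle product must be 1, so the missing rate is 1 / 2.6320119375 ≈ 0.3799375.

0.37994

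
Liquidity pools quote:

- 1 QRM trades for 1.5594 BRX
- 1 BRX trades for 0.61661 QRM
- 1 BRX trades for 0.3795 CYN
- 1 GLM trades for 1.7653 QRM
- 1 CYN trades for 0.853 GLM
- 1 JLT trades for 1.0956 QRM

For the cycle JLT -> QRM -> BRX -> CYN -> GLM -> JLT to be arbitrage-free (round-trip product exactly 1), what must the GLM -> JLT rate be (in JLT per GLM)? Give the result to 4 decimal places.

1.8081

Known legs of the cycle: 1.0956 × 1.5594 × 0.3795 × 0.853 = 0.55305760022964
For no arbitrage the full-cycle product must be 1, so the missing rate is 1 / 0.55305760022964 ≈ 1.808130.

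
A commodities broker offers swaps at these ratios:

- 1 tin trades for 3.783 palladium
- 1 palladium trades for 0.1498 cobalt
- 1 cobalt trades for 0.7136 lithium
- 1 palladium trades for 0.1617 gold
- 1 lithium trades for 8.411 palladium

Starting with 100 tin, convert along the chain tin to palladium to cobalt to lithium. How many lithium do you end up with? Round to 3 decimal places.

100 tin × 3.783 = 378.3 palladium
378.3 palladium × 0.1498 = 56.66934 cobalt
56.66934 cobalt × 0.7136 = 40.439241024 lithium

40.439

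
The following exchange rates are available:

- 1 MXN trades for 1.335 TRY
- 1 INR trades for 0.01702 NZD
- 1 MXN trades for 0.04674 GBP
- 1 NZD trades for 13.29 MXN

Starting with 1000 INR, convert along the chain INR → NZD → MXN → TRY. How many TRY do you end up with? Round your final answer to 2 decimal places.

301.97

1000 INR × 0.01702 = 17.02 NZD
17.02 NZD × 13.29 = 226.1958 MXN
226.1958 MXN × 1.335 = 301.971393 TRY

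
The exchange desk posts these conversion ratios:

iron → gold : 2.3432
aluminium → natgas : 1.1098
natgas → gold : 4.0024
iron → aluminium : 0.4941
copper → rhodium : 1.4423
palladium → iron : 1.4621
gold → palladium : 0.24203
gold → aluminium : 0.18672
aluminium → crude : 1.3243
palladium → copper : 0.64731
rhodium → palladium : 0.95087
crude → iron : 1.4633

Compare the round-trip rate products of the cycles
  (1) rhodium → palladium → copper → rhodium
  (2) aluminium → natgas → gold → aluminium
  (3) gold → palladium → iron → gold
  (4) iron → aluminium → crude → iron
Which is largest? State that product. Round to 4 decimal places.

0.9575

(1) 0.95087 × 0.64731 × 1.4423 = 0.88775
(2) 1.1098 × 4.0024 × 0.18672 = 0.82938
(3) 0.24203 × 1.4621 × 2.3432 = 0.82919
(4) 0.4941 × 1.3243 × 1.4633 = 0.95749
Highest is cycle (4) at 0.9575 (≤1, no arbitrage).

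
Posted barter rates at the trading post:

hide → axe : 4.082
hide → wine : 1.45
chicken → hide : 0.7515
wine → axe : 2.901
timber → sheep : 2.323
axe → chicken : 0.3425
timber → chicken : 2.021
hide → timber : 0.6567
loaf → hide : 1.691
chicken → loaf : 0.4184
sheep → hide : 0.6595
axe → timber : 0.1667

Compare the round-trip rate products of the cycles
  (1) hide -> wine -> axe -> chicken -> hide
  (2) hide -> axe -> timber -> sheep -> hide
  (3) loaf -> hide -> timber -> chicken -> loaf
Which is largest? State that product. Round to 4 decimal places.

(1) 1.45 × 2.901 × 0.3425 × 0.7515 = 1.08269
(2) 4.082 × 0.1667 × 2.323 × 0.6595 = 1.04249
(3) 1.691 × 0.6567 × 2.021 × 0.4184 = 0.93901
Highest is cycle (1) at 1.0827 (>1, arbitrage).

1.0827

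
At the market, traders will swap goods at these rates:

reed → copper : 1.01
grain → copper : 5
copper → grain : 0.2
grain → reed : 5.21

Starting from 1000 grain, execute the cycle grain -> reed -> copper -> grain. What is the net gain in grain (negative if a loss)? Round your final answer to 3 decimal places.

52.420

1000 grain × 5.21 = 5210 reed
5210 reed × 1.01 = 5262.1 copper
5262.1 copper × 0.2 = 1052.42 grain
Net change: 1052.42 − 1000 = 52.42 grain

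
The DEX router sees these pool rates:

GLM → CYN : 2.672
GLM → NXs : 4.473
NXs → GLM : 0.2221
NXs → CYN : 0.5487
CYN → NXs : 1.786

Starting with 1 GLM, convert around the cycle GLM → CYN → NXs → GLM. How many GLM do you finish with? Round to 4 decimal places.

1.0599

1 GLM × 2.672 = 2.672 CYN
2.672 CYN × 1.786 = 4.772192 NXs
4.772192 NXs × 0.2221 = 1.0599038432 GLM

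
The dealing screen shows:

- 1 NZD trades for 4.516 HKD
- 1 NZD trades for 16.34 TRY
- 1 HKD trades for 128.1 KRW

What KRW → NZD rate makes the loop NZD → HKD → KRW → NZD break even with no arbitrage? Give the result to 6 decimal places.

0.001729

Known legs of the cycle: 4.516 × 128.1 = 578.4996
For no arbitrage the full-cycle product must be 1, so the missing rate is 1 / 578.4996 ≈ 0.00172861.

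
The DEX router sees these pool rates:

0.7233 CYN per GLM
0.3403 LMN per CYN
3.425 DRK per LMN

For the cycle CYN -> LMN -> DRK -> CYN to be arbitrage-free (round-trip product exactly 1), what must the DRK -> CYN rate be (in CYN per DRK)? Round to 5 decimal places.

Known legs of the cycle: 0.3403 × 3.425 = 1.1655275
For no arbitrage the full-cycle product must be 1, so the missing rate is 1 / 1.1655275 ≈ 0.8579806.

0.85798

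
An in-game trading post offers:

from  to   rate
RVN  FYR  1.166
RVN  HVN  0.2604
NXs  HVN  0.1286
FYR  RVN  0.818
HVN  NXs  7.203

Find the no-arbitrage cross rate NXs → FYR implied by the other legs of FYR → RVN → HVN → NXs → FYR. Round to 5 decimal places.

Known legs of the cycle: 0.818 × 0.2604 × 7.203 = 1.5342908616
For no arbitrage the full-cycle product must be 1, so the missing rate is 1 / 1.5342908616 ≈ 0.6517669.

0.65177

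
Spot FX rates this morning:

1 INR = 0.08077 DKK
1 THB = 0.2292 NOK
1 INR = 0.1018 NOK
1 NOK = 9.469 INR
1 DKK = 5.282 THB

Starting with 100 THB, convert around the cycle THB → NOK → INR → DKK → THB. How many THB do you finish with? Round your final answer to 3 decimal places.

100 THB × 0.2292 = 22.92 NOK
22.92 NOK × 9.469 = 217.02948 INR
217.02948 INR × 0.08077 = 17.5294710996 DKK
17.5294710996 DKK × 5.282 = 92.5906663480872 THB

92.591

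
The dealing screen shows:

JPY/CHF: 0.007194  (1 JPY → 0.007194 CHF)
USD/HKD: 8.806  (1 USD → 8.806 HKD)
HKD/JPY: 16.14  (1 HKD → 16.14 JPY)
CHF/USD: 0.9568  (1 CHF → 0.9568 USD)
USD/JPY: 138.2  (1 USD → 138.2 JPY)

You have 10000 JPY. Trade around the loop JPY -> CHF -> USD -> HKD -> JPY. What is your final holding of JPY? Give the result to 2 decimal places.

9783.04

10000 JPY × 0.007194 = 71.94 CHF
71.94 CHF × 0.9568 = 68.832192 USD
68.832192 USD × 8.806 = 606.136282752 HKD
606.136282752 HKD × 16.14 = 9783.03960361728 JPY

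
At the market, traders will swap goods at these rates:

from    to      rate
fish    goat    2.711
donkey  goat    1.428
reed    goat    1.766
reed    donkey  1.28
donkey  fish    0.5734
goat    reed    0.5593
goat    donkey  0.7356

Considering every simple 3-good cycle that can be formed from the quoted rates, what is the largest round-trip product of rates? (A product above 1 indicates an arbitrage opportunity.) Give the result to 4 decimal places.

donkey→fish→goat→donkey: 0.5734 × 2.711 × 0.7356 = 1.14348
donkey→goat→reed→donkey: 1.428 × 0.5593 × 1.28 = 1.02231
Maximum is donkey→fish→goat→donkey at 1.1435; arbitrage exists.

1.1435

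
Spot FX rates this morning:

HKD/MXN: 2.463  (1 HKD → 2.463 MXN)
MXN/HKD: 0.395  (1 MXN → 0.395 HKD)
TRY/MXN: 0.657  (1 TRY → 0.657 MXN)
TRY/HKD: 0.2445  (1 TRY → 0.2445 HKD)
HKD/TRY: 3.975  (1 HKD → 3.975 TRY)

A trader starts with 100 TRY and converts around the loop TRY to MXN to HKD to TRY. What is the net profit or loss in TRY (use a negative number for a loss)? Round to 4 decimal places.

100 TRY × 0.657 = 65.7 MXN
65.7 MXN × 0.395 = 25.9515 HKD
25.9515 HKD × 3.975 = 103.1572125 TRY
Net change: 103.1572125 − 100 = 3.1572125 TRY

3.1572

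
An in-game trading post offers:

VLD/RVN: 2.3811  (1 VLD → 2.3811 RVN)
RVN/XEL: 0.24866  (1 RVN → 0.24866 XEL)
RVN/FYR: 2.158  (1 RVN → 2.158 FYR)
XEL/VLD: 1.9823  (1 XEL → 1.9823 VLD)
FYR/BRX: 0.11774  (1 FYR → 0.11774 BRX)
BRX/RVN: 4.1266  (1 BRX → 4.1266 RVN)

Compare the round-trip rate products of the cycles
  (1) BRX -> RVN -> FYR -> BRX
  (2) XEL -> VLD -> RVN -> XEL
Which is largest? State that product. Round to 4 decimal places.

1.1737

(1) 4.1266 × 2.158 × 0.11774 = 1.04850
(2) 1.9823 × 2.3811 × 0.24866 = 1.17369
Highest is cycle (2) at 1.1737 (>1, arbitrage).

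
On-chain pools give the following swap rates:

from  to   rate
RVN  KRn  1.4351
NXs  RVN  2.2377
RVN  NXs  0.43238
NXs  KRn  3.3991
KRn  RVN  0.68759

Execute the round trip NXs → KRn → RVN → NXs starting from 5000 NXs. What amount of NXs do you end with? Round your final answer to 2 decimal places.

5052.76

5000 NXs × 3.3991 = 16995.5 KRn
16995.5 KRn × 0.68759 = 11685.935845 RVN
11685.935845 RVN × 0.43238 = 5052.7649406611 NXs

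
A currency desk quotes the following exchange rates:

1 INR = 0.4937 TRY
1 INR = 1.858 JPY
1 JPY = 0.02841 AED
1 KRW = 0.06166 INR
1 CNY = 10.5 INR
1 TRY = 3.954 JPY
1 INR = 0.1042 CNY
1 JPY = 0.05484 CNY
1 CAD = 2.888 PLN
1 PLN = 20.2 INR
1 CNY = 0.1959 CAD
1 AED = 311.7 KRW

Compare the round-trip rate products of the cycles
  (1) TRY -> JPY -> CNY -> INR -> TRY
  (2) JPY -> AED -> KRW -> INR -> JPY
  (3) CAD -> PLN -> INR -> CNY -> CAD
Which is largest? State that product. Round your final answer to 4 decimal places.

(1) 3.954 × 0.05484 × 10.5 × 0.4937 = 1.12405
(2) 0.02841 × 311.7 × 0.06166 × 1.858 = 1.01451
(3) 2.888 × 20.2 × 0.1042 × 0.1959 = 1.19083
Highest is cycle (3) at 1.1908 (>1, arbitrage).

1.1908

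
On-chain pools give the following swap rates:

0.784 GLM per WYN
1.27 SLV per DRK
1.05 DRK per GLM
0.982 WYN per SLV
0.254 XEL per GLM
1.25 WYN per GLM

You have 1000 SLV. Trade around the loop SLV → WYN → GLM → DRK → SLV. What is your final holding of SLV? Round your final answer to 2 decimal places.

1000 SLV × 0.982 = 982 WYN
982 WYN × 0.784 = 769.888 GLM
769.888 GLM × 1.05 = 808.3824 DRK
808.3824 DRK × 1.27 = 1026.645648 SLV

1026.65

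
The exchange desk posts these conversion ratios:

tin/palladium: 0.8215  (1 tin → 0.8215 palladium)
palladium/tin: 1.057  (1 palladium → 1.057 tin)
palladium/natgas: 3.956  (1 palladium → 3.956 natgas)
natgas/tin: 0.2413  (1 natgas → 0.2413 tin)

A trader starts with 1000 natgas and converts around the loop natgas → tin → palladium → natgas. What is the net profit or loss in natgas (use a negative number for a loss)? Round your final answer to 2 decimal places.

-215.81

1000 natgas × 0.2413 = 241.3 tin
241.3 tin × 0.8215 = 198.22795 palladium
198.22795 palladium × 3.956 = 784.1897702 natgas
Net change: 784.1897702 − 1000 = -215.8102298 natgas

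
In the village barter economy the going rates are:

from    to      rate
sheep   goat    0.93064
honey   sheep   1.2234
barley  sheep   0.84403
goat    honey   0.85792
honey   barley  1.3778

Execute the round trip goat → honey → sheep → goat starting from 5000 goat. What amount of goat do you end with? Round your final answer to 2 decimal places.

5000 goat × 0.85792 = 4289.6 honey
4289.6 honey × 1.2234 = 5247.89664 sheep
5247.89664 sheep × 0.93064 = 4883.9025290496 goat

4883.90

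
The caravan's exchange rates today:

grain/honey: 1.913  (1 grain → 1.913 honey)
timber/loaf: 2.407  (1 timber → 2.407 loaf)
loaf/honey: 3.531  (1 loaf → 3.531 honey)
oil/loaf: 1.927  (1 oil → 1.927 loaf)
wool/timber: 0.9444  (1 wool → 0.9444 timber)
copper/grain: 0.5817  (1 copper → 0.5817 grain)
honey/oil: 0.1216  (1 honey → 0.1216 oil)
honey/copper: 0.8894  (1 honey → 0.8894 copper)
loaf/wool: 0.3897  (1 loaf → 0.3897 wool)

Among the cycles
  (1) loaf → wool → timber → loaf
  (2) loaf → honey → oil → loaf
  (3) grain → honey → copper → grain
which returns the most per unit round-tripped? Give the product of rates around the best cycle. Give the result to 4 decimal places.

0.9897

(1) 0.3897 × 0.9444 × 2.407 = 0.88585
(2) 3.531 × 0.1216 × 1.927 = 0.82740
(3) 1.913 × 0.8894 × 0.5817 = 0.98972
Highest is cycle (3) at 0.9897 (≤1, no arbitrage).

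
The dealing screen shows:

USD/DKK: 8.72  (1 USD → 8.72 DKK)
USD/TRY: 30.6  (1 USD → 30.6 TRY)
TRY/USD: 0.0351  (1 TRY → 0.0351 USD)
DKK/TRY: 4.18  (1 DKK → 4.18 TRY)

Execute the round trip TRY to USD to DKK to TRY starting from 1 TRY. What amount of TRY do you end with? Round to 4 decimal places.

1.2794

1 TRY × 0.0351 = 0.0351 USD
0.0351 USD × 8.72 = 0.306072 DKK
0.306072 DKK × 4.18 = 1.27938096 TRY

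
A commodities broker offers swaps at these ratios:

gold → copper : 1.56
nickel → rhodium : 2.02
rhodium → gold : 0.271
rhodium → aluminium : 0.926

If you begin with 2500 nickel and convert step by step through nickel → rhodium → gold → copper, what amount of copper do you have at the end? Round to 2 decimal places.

2134.94

2500 nickel × 2.02 = 5050 rhodium
5050 rhodium × 0.271 = 1368.55 gold
1368.55 gold × 1.56 = 2134.938 copper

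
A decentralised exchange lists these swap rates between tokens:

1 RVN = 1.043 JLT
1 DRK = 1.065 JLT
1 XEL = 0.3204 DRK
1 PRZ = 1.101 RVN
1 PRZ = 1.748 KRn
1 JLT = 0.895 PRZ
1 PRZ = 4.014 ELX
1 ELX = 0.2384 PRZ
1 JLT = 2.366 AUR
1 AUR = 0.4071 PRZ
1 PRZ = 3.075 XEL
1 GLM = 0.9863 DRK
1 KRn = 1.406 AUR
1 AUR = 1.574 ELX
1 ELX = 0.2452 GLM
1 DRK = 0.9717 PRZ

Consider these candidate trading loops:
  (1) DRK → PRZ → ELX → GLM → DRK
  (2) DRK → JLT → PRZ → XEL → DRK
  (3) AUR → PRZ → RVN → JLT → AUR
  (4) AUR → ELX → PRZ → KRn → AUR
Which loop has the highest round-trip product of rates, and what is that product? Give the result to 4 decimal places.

1.1061

(1) 0.9717 × 4.014 × 0.2452 × 0.9863 = 0.94328
(2) 1.065 × 0.895 × 3.075 × 0.3204 = 0.93910
(3) 0.4071 × 1.101 × 1.043 × 2.366 = 1.10608
(4) 1.574 × 0.2384 × 1.748 × 1.406 = 0.92223
Highest is cycle (3) at 1.1061 (>1, arbitrage).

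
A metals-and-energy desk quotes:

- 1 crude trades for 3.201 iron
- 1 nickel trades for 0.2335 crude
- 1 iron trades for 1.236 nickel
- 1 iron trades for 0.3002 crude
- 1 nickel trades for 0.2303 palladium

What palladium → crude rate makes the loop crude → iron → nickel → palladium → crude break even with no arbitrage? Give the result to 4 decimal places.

Known legs of the cycle: 3.201 × 1.236 × 0.2303 = 0.9111672108
For no arbitrage the full-cycle product must be 1, so the missing rate is 1 / 0.9111672108 ≈ 1.097493.

1.0975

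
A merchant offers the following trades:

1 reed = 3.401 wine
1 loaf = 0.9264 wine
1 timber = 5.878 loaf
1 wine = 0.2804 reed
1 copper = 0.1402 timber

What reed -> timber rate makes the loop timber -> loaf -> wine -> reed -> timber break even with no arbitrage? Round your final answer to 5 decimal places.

Known legs of the cycle: 5.878 × 0.9264 × 0.2804 = 1.52688432768
For no arbitrage the full-cycle product must be 1, so the missing rate is 1 / 1.52688432768 ≈ 0.6549285.

0.65493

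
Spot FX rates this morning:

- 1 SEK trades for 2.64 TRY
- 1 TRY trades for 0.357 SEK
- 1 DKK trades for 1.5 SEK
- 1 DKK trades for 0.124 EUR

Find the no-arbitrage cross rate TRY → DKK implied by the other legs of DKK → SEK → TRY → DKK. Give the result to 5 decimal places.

Known legs of the cycle: 1.5 × 2.64 = 3.96
For no arbitrage the full-cycle product must be 1, so the missing rate is 1 / 3.96 ≈ 0.2525253.

0.25253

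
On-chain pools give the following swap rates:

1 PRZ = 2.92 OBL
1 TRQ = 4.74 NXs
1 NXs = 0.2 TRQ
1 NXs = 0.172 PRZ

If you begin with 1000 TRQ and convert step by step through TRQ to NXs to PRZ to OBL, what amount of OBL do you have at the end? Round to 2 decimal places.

1000 TRQ × 4.74 = 4740 NXs
4740 NXs × 0.172 = 815.28 PRZ
815.28 PRZ × 2.92 = 2380.6176 OBL

2380.62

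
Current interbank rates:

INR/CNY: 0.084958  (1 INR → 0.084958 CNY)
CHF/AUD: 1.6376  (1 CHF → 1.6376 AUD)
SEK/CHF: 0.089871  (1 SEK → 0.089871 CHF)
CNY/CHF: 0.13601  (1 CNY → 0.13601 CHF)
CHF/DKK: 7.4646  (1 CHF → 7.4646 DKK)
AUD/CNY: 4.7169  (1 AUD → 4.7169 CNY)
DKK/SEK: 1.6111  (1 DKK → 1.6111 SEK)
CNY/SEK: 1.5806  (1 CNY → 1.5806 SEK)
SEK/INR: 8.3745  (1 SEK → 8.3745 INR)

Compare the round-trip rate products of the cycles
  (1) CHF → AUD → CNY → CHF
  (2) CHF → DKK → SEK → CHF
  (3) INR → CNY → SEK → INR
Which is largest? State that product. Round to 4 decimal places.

(1) 1.6376 × 4.7169 × 0.13601 = 1.05060
(2) 7.4646 × 1.6111 × 0.089871 = 1.08081
(3) 0.084958 × 1.5806 × 8.3745 = 1.12457
Highest is cycle (3) at 1.1246 (>1, arbitrage).

1.1246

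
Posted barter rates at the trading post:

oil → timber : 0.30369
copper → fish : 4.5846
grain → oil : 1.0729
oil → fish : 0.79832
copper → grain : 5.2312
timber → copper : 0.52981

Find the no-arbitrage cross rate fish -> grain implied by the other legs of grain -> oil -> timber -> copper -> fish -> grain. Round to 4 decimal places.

Known legs of the cycle: 1.0729 × 0.30369 × 0.52981 × 4.5846 = 0.791427866960620926
For no arbitrage the full-cycle product must be 1, so the missing rate is 1 / 0.791427866960620926 ≈ 1.263539.

1.2635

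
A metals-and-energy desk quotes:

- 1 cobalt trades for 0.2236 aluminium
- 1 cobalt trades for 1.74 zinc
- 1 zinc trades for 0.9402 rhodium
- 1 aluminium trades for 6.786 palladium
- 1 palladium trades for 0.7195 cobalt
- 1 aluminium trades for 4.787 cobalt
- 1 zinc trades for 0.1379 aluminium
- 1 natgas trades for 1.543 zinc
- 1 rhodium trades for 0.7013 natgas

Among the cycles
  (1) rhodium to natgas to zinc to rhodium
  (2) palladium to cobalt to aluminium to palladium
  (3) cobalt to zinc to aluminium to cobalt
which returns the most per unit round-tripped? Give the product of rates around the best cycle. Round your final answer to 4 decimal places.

1.1486

(1) 0.7013 × 1.543 × 0.9402 = 1.01740
(2) 0.7195 × 0.2236 × 6.786 = 1.09173
(3) 1.74 × 0.1379 × 4.787 = 1.14862
Highest is cycle (3) at 1.1486 (>1, arbitrage).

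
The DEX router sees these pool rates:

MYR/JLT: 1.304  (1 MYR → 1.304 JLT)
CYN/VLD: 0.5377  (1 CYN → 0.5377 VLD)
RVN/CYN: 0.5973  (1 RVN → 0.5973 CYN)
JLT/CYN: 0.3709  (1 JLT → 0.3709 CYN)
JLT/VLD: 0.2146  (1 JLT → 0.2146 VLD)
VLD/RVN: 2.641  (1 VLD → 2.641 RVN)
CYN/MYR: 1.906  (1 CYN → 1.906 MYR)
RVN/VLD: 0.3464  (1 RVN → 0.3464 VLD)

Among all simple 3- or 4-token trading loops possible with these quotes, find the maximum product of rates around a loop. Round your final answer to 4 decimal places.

0.9218

JLT→CYN→MYR→JLT: 0.3709 × 1.906 × 1.304 = 0.92184
VLD→RVN→CYN→VLD: 2.641 × 0.5973 × 0.5377 = 0.84821
Maximum is JLT→CYN→MYR→JLT at 0.9218; no arbitrage — every cycle loses value.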